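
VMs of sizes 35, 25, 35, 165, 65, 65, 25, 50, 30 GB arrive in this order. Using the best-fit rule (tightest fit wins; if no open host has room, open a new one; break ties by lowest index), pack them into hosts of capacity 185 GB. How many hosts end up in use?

3

  35 → host 1 (new)  [load 35/185]
  25 → host 1  [load 60/185]
  35 → host 1  [load 95/185]
  165 → host 2 (new)  [load 165/185]
  65 → host 1  [load 160/185]
  65 → host 3 (new)  [load 65/185]
  25 → host 1  [load 185/185]
  50 → host 3  [load 115/185]
  30 → host 3  [load 145/185]
3 hosts opened.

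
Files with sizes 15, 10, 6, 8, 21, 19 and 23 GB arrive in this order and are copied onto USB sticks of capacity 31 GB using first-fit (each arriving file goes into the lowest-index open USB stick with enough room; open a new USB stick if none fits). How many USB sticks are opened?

  15 → USB stick 1 (new)  [load 15/31]
  10 → USB stick 1  [load 25/31]
  6 → USB stick 1  [load 31/31]
  8 → USB stick 2 (new)  [load 8/31]
  21 → USB stick 2  [load 29/31]
  19 → USB stick 3 (new)  [load 19/31]
  23 → USB stick 4 (new)  [load 23/31]
4 USB sticks opened.

4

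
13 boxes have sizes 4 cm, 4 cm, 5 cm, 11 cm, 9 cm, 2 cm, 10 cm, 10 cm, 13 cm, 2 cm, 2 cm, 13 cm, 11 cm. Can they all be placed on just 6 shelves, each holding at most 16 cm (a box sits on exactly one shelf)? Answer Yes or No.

Total = 96 cm; ⌈96/16⌉ = 6.
7 boxes each exceed half the capacity and cannot share a shelf, forcing at least 7 shelves.
At least 7 shelves are required, but only 6 are allowed.

No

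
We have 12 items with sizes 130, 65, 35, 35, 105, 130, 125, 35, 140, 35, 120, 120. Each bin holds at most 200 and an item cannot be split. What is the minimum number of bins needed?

7

Total = 140 + 130 + 130 + 125 + 120 + 120 + 105 + 65 + 35 + 35 + 35 + 35 = 1075.
Lower bound: ⌈1075/200⌉ = 6 bins.
Also, 7 items each exceed 100, and no two of those can share a bin, so at least 7 bins are needed.
A packing using 7 bins:
  bin 1: 140 + 35 = 175
  bin 2: 130 + 65 = 195
  bin 3: 130 + 35 + 35 = 200
  bin 4: 125 + 35 = 160
  bin 5: 120 = 120
  bin 6: 120 = 120
  bin 7: 105 = 105
This matches the lower bound, so 7 is optimal.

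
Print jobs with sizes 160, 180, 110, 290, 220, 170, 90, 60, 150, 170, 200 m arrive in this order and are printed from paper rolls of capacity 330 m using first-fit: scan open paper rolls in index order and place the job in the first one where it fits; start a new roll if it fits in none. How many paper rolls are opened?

7

  160 → roll 1 (new)  [load 160/330]
  180 → roll 2 (new)  [load 180/330]
  110 → roll 1  [load 270/330]
  290 → roll 3 (new)  [load 290/330]
  220 → roll 4 (new)  [load 220/330]
  170 → roll 5 (new)  [load 170/330]
  90 → roll 2  [load 270/330]
  60 → roll 1  [load 330/330]
  150 → roll 5  [load 320/330]
  170 → roll 6 (new)  [load 170/330]
  200 → roll 7 (new)  [load 200/330]
7 paper rolls opened.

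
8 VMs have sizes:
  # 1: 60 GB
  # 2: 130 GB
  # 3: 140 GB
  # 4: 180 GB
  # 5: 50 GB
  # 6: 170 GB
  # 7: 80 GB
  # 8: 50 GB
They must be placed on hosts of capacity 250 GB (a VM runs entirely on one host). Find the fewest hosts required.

Total = 180 + 170 + 140 + 130 + 80 + 60 + 50 + 50 = 860 GB.
Lower bound: ⌈860/250⌉ = 4 hosts.
A packing using 4 hosts:
  host 1: 180 + 60 = 240
  host 2: 170 + 80 = 250
  host 3: 140 + 50 + 50 = 240
  host 4: 130 = 130
This matches the lower bound, so 4 is optimal.

4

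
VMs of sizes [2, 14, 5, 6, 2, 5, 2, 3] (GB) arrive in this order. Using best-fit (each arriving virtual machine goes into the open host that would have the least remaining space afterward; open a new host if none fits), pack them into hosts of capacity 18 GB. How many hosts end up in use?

  2 → host 1 (new)  [load 2/18]
  14 → host 1  [load 16/18]
  5 → host 2 (new)  [load 5/18]
  6 → host 2  [load 11/18]
  2 → host 1  [load 18/18]
  5 → host 2  [load 16/18]
  2 → host 2  [load 18/18]
  3 → host 3 (new)  [load 3/18]
3 hosts opened.

3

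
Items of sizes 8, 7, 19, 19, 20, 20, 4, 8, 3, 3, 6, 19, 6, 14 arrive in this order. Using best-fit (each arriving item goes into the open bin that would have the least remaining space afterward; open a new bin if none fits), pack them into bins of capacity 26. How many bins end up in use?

  8 → bin 1 (new)  [load 8/26]
  7 → bin 1  [load 15/26]
  19 → bin 2 (new)  [load 19/26]
  19 → bin 3 (new)  [load 19/26]
  20 → bin 4 (new)  [load 20/26]
  20 → bin 5 (new)  [load 20/26]
  4 → bin 4  [load 24/26]
  8 → bin 1  [load 23/26]
  3 → bin 1  [load 26/26]
  3 → bin 5  [load 23/26]
  6 → bin 2  [load 25/26]
  19 → bin 6 (new)  [load 19/26]
  6 → bin 3  [load 25/26]
  14 → bin 7 (new)  [load 14/26]
7 bins opened.

7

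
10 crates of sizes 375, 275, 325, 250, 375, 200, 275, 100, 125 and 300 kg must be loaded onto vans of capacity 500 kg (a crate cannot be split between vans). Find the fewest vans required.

7

Total = 375 + 375 + 325 + 300 + 275 + 275 + 250 + 200 + 125 + 100 = 2600 kg.
Lower bound: ⌈2600/500⌉ = 6 vans.
A packing using 7 vans:
  van 1: 375 + 125 = 500
  van 2: 375 + 100 = 475
  van 3: 325 = 325
  van 4: 300 + 200 = 500
  van 5: 275 = 275
  van 6: 275 = 275
  van 7: 250 = 250
No arrangement into 6 vans stays within capacity, so 7 is optimal.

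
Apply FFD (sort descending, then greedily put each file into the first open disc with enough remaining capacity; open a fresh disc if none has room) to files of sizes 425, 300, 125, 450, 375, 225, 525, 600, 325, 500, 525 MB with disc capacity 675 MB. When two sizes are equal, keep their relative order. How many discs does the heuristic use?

8

Sorted descending: 600, 525, 525, 500, 450, 425, 375, 325, 300, 225, 125.
  600 → disc 1 (new)  [load 600/675]
  525 → disc 2 (new)  [load 525/675]
  525 → disc 3 (new)  [load 525/675]
  500 → disc 4 (new)  [load 500/675]
  450 → disc 5 (new)  [load 450/675]
  425 → disc 6 (new)  [load 425/675]
  375 → disc 7 (new)  [load 375/675]
  325 → disc 8 (new)  [load 325/675]
  300 → disc 7  [load 675/675]
  225 → disc 5  [load 675/675]
  125 → disc 2  [load 650/675]
8 discs opened.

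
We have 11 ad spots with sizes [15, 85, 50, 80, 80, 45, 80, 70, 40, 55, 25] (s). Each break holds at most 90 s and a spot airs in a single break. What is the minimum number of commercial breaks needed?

Total = 85 + 80 + 80 + 80 + 70 + 55 + 50 + 45 + 40 + 25 + 15 = 625 s.
Lower bound: ⌈625/90⌉ = 7 commercial breaks.
A packing using 8 commercial breaks:
  break 1: 85 = 85
  break 2: 80 = 80
  break 3: 80 = 80
  break 4: 80 = 80
  break 5: 70 + 15 = 85
  break 6: 55 + 25 = 80
  break 7: 50 + 40 = 90
  break 8: 45 = 45
No arrangement into 7 commercial breaks stays within capacity, so 8 is optimal.

8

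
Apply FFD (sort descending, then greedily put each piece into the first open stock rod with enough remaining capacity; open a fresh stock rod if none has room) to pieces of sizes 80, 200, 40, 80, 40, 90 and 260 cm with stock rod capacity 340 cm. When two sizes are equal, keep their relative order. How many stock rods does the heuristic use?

Sorted descending: 260, 200, 90, 80, 80, 40, 40.
  260 → stock rod 1 (new)  [load 260/340]
  200 → stock rod 2 (new)  [load 200/340]
  90 → stock rod 2  [load 290/340]
  80 → stock rod 1  [load 340/340]
  80 → stock rod 3 (new)  [load 80/340]
  40 → stock rod 2  [load 330/340]
  40 → stock rod 3  [load 120/340]
3 stock rods opened.

3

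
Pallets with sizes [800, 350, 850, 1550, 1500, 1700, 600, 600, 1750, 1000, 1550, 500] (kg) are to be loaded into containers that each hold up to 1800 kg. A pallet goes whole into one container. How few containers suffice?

Total = 1750 + 1700 + 1550 + 1550 + 1500 + 1000 + 850 + 800 + 600 + 600 + 500 + 350 = 12750 kg.
Lower bound: ⌈12750/1800⌉ = 8 containers.
A packing using 8 containers:
  container 1: 1750 = 1750
  container 2: 1700 = 1700
  container 3: 1550 = 1550
  container 4: 1550 = 1550
  container 5: 1500 = 1500
  container 6: 1000 + 800 = 1800
  container 7: 850 + 600 + 350 = 1800
  container 8: 600 + 500 = 1100
This matches the lower bound, so 8 is optimal.

8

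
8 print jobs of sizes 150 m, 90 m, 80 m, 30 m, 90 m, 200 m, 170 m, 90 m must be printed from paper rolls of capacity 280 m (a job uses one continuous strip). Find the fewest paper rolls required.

Total = 200 + 170 + 150 + 90 + 90 + 90 + 80 + 30 = 900 m.
Lower bound: ⌈900/280⌉ = 4 paper rolls.
A packing using 4 paper rolls:
  roll 1: 200 + 80 = 280
  roll 2: 170 + 90 = 260
  roll 3: 150 + 90 + 30 = 270
  roll 4: 90 = 90
This matches the lower bound, so 4 is optimal.

4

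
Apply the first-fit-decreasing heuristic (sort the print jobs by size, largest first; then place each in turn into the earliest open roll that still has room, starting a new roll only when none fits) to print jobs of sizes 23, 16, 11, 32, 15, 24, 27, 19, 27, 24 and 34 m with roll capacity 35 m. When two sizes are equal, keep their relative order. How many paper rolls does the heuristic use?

Sorted descending: 34, 32, 27, 27, 24, 24, 23, 19, 16, 15, 11.
  34 → roll 1 (new)  [load 34/35]
  32 → roll 2 (new)  [load 32/35]
  27 → roll 3 (new)  [load 27/35]
  27 → roll 4 (new)  [load 27/35]
  24 → roll 5 (new)  [load 24/35]
  24 → roll 6 (new)  [load 24/35]
  23 → roll 7 (new)  [load 23/35]
  19 → roll 8 (new)  [load 19/35]
  16 → roll 8  [load 35/35]
  15 → roll 9 (new)  [load 15/35]
  11 → roll 5  [load 35/35]
9 paper rolls opened.

9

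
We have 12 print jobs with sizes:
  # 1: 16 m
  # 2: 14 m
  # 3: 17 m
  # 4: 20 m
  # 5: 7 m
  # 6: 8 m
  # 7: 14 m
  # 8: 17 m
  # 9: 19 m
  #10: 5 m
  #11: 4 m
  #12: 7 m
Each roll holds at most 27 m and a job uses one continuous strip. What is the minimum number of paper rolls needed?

Total = 20 + 19 + 17 + 17 + 16 + 14 + 14 + 8 + 7 + 7 + 5 + 4 = 148 m.
Lower bound: ⌈148/27⌉ = 6 paper rolls.
Also, 7 print jobs each exceed 27/2 m, and no two of those can share a roll, so at least 7 paper rolls are needed.
A packing using 7 paper rolls:
  roll 1: 20 + 7 = 27
  roll 2: 19 + 8 = 27
  roll 3: 17 + 7 = 24
  roll 4: 17 + 5 + 4 = 26
  roll 5: 16 = 16
  roll 6: 14 = 14
  roll 7: 14 = 14
This matches the lower bound, so 7 is optimal.

7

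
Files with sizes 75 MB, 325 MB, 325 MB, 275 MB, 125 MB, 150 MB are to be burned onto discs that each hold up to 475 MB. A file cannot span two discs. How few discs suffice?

Total = 325 + 325 + 275 + 150 + 125 + 75 = 1275 MB.
Lower bound: ⌈1275/475⌉ = 3 discs.
A packing using 3 discs:
  disc 1: 325 + 150 = 475
  disc 2: 325 + 125 = 450
  disc 3: 275 + 75 = 350
This matches the lower bound, so 3 is optimal.

3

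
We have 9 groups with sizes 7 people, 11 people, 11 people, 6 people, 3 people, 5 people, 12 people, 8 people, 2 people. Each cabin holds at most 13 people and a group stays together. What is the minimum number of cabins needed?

6

Total = 12 + 11 + 11 + 8 + 7 + 6 + 5 + 3 + 2 = 65 people.
Lower bound: ⌈65/13⌉ = 5 cabins.
A packing using 6 cabins:
  cabin 1: 12 = 12
  cabin 2: 11 + 2 = 13
  cabin 3: 11 = 11
  cabin 4: 8 + 5 = 13
  cabin 5: 7 + 6 = 13
  cabin 6: 3 = 3
No arrangement into 5 cabins stays within capacity, so 6 is optimal.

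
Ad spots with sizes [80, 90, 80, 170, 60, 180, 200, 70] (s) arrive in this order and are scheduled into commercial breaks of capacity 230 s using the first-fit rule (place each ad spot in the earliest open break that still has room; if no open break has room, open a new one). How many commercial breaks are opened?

5

  80 → break 1 (new)  [load 80/230]
  90 → break 1  [load 170/230]
  80 → break 2 (new)  [load 80/230]
  170 → break 3 (new)  [load 170/230]
  60 → break 1  [load 230/230]
  180 → break 4 (new)  [load 180/230]
  200 → break 5 (new)  [load 200/230]
  70 → break 2  [load 150/230]
5 commercial breaks opened.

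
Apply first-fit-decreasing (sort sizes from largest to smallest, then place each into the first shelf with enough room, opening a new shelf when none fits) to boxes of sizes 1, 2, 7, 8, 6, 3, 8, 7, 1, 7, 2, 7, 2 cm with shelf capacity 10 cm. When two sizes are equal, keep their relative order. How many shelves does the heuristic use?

7

Sorted descending: 8, 8, 7, 7, 7, 7, 6, 3, 2, 2, 2, 1, 1.
  8 → shelf 1 (new)  [load 8/10]
  8 → shelf 2 (new)  [load 8/10]
  7 → shelf 3 (new)  [load 7/10]
  7 → shelf 4 (new)  [load 7/10]
  7 → shelf 5 (new)  [load 7/10]
  7 → shelf 6 (new)  [load 7/10]
  6 → shelf 7 (new)  [load 6/10]
  3 → shelf 3  [load 10/10]
  2 → shelf 1  [load 10/10]
  2 → shelf 2  [load 10/10]
  2 → shelf 4  [load 9/10]
  1 → shelf 4  [load 10/10]
  1 → shelf 5  [load 8/10]
7 shelves opened.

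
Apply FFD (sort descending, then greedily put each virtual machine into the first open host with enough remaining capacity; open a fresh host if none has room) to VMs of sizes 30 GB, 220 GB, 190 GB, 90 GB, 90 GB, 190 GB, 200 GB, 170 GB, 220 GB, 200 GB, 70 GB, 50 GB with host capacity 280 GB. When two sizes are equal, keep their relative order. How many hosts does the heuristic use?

Sorted descending: 220, 220, 200, 200, 190, 190, 170, 90, 90, 70, 50, 30.
  220 → host 1 (new)  [load 220/280]
  220 → host 2 (new)  [load 220/280]
  200 → host 3 (new)  [load 200/280]
  200 → host 4 (new)  [load 200/280]
  190 → host 5 (new)  [load 190/280]
  190 → host 6 (new)  [load 190/280]
  170 → host 7 (new)  [load 170/280]
  90 → host 5  [load 280/280]
  90 → host 6  [load 280/280]
  70 → host 3  [load 270/280]
  50 → host 1  [load 270/280]
  30 → host 2  [load 250/280]
7 hosts opened.

7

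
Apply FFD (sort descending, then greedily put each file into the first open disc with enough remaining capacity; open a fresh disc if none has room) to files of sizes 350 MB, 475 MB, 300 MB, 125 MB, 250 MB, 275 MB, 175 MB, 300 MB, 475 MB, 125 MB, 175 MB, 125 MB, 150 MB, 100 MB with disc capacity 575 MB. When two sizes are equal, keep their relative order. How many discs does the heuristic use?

Sorted descending: 475, 475, 350, 300, 300, 275, 250, 175, 175, 150, 125, 125, 125, 100.
  475 → disc 1 (new)  [load 475/575]
  475 → disc 2 (new)  [load 475/575]
  350 → disc 3 (new)  [load 350/575]
  300 → disc 4 (new)  [load 300/575]
  300 → disc 5 (new)  [load 300/575]
  275 → disc 4  [load 575/575]
  250 → disc 5  [load 550/575]
  175 → disc 3  [load 525/575]
  175 → disc 6 (new)  [load 175/575]
  150 → disc 6  [load 325/575]
  125 → disc 6  [load 450/575]
  125 → disc 6  [load 575/575]
  125 → disc 7 (new)  [load 125/575]
  100 → disc 1  [load 575/575]
7 discs opened.

7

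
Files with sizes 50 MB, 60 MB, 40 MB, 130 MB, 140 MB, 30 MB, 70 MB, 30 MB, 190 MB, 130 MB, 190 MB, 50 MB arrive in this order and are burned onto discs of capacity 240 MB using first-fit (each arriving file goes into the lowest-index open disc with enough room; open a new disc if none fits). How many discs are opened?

  50 → disc 1 (new)  [load 50/240]
  60 → disc 1  [load 110/240]
  40 → disc 1  [load 150/240]
  130 → disc 2 (new)  [load 130/240]
  140 → disc 3 (new)  [load 140/240]
  30 → disc 1  [load 180/240]
  70 → disc 2  [load 200/240]
  30 → disc 1  [load 210/240]
  190 → disc 4 (new)  [load 190/240]
  130 → disc 5 (new)  [load 130/240]
  190 → disc 6 (new)  [load 190/240]
  50 → disc 3  [load 190/240]
6 discs opened.

6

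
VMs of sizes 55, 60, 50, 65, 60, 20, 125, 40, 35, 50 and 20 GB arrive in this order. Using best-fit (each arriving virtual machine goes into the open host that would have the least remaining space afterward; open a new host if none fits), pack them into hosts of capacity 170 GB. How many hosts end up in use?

4

  55 → host 1 (new)  [load 55/170]
  60 → host 1  [load 115/170]
  50 → host 1  [load 165/170]
  65 → host 2 (new)  [load 65/170]
  60 → host 2  [load 125/170]
  20 → host 2  [load 145/170]
  125 → host 3 (new)  [load 125/170]
  40 → host 3  [load 165/170]
  35 → host 4 (new)  [load 35/170]
  50 → host 4  [load 85/170]
  20 → host 2  [load 165/170]
4 hosts opened.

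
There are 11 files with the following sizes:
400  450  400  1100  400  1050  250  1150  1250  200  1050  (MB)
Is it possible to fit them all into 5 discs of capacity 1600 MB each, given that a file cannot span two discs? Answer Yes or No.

No

Total = 7700 MB; ⌈7700/1600⌉ = 5.
The bound of 5 does not rule out 5, but exhaustive search shows no assignment into 5 discs of capacity 1600 MB exists — the minimum is 6.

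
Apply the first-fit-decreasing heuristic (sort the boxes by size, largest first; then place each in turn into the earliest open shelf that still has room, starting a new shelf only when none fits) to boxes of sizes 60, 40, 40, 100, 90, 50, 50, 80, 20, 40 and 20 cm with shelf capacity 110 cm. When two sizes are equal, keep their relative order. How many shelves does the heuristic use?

6

Sorted descending: 100, 90, 80, 60, 50, 50, 40, 40, 40, 20, 20.
  100 → shelf 1 (new)  [load 100/110]
  90 → shelf 2 (new)  [load 90/110]
  80 → shelf 3 (new)  [load 80/110]
  60 → shelf 4 (new)  [load 60/110]
  50 → shelf 4  [load 110/110]
  50 → shelf 5 (new)  [load 50/110]
  40 → shelf 5  [load 90/110]
  40 → shelf 6 (new)  [load 40/110]
  40 → shelf 6  [load 80/110]
  20 → shelf 2  [load 110/110]
  20 → shelf 3  [load 100/110]
6 shelves opened.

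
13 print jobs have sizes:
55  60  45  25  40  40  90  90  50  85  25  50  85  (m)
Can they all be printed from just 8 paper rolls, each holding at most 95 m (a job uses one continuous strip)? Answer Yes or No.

Total = 740 m; ⌈740/95⌉ = 8.
The bound of 8 does not rule out 8, but exhaustive search shows no assignment into 8 paper rolls of capacity 95 m exists — the minimum is 9.

No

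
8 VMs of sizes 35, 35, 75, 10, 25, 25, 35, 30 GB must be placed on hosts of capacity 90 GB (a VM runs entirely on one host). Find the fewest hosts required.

Total = 75 + 35 + 35 + 35 + 30 + 25 + 25 + 10 = 270 GB.
Lower bound: ⌈270/90⌉ = 3 hosts.
A packing using 4 hosts:
  host 1: 75 + 10 = 85
  host 2: 35 + 35 = 70
  host 3: 35 + 30 + 25 = 90
  host 4: 25 = 25
No arrangement into 3 hosts stays within capacity, so 4 is optimal.

4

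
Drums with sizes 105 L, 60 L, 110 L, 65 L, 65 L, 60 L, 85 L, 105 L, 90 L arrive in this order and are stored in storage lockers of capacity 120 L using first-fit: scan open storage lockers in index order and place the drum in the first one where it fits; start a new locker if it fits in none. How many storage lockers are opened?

  105 → locker 1 (new)  [load 105/120]
  60 → locker 2 (new)  [load 60/120]
  110 → locker 3 (new)  [load 110/120]
  65 → locker 4 (new)  [load 65/120]
  65 → locker 5 (new)  [load 65/120]
  60 → locker 2  [load 120/120]
  85 → locker 6 (new)  [load 85/120]
  105 → locker 7 (new)  [load 105/120]
  90 → locker 8 (new)  [load 90/120]
8 storage lockers opened.

8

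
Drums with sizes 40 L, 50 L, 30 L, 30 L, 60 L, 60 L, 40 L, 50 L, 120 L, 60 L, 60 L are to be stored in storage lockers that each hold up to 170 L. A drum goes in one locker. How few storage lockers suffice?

4

Total = 120 + 60 + 60 + 60 + 60 + 50 + 50 + 40 + 40 + 30 + 30 = 600 L.
Lower bound: ⌈600/170⌉ = 4 storage lockers.
A packing using 4 storage lockers:
  locker 1: 120 + 50 = 170
  locker 2: 60 + 60 + 50 = 170
  locker 3: 60 + 60 + 40 = 160
  locker 4: 40 + 30 + 30 = 100
This matches the lower bound, so 4 is optimal.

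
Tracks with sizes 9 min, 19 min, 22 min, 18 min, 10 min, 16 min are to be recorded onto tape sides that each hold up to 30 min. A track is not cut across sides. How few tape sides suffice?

4

Total = 22 + 19 + 18 + 16 + 10 + 9 = 94 min.
Lower bound: ⌈94/30⌉ = 4 tape sides.
A packing using 4 tape sides:
  side 1: 22 = 22
  side 2: 19 + 10 = 29
  side 3: 18 + 9 = 27
  side 4: 16 = 16
This matches the lower bound, so 4 is optimal.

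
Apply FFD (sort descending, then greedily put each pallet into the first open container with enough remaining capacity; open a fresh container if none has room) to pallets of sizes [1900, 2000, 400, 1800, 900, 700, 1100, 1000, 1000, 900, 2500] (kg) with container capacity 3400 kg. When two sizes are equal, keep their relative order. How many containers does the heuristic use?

5

Sorted descending: 2500, 2000, 1900, 1800, 1100, 1000, 1000, 900, 900, 700, 400.
  2500 → container 1 (new)  [load 2500/3400]
  2000 → container 2 (new)  [load 2000/3400]
  1900 → container 3 (new)  [load 1900/3400]
  1800 → container 4 (new)  [load 1800/3400]
  1100 → container 2  [load 3100/3400]
  1000 → container 3  [load 2900/3400]
  1000 → container 4  [load 2800/3400]
  900 → container 1  [load 3400/3400]
  900 → container 5 (new)  [load 900/3400]
  700 → container 5  [load 1600/3400]
  400 → container 3  [load 3300/3400]
5 containers opened.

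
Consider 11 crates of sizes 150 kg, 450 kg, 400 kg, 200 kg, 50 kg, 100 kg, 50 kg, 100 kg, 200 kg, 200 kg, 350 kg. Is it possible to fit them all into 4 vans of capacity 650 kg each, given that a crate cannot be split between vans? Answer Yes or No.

A valid assignment using 4 vans:
  van 1: 450 + 200 = 650
  van 2: 400 + 200 + 50 = 650
  van 3: 350 + 200 + 100 = 650
  van 4: 150 + 100 + 50 = 300
Every load is within 650 kg, so 4 vans suffice.

Yes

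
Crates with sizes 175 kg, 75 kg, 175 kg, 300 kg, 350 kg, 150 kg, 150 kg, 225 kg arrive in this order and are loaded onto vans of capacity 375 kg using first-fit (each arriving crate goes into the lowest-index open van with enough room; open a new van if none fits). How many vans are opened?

5

  175 → van 1 (new)  [load 175/375]
  75 → van 1  [load 250/375]
  175 → van 2 (new)  [load 175/375]
  300 → van 3 (new)  [load 300/375]
  350 → van 4 (new)  [load 350/375]
  150 → van 2  [load 325/375]
  150 → van 5 (new)  [load 150/375]
  225 → van 5  [load 375/375]
5 vans opened.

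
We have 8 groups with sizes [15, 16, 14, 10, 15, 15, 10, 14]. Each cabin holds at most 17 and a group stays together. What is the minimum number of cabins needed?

8

Total = 16 + 15 + 15 + 15 + 14 + 14 + 10 + 10 = 109.
Lower bound: ⌈109/17⌉ = 7 cabins.
Also, 8 groups each exceed 17/2, and no two of those can share a cabin, so at least 8 cabins are needed.
A packing using 8 cabins:
  cabin 1: 16 = 16
  cabin 2: 15 = 15
  cabin 3: 15 = 15
  cabin 4: 15 = 15
  cabin 5: 14 = 14
  cabin 6: 14 = 14
  cabin 7: 10 = 10
  cabin 8: 10 = 10
This matches the lower bound, so 8 is optimal.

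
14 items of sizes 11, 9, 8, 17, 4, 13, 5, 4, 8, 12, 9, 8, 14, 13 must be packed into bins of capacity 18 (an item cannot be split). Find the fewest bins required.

9

Total = 17 + 14 + 13 + 13 + 12 + 11 + 9 + 9 + 8 + 8 + 8 + 5 + 4 + 4 = 135.
Lower bound: ⌈135/18⌉ = 8 bins.
A packing using 9 bins:
  bin 1: 17 = 17
  bin 2: 14 + 4 = 18
  bin 3: 13 + 5 = 18
  bin 4: 13 + 4 = 17
  bin 5: 12 = 12
  bin 6: 11 = 11
  bin 7: 9 + 9 = 18
  bin 8: 8 + 8 = 16
  bin 9: 8 = 8
No arrangement into 8 bins stays within capacity, so 9 is optimal.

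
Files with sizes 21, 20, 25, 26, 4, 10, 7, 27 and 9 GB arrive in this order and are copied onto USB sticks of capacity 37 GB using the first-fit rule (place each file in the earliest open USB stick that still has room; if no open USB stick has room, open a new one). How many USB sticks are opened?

  21 → USB stick 1 (new)  [load 21/37]
  20 → USB stick 2 (new)  [load 20/37]
  25 → USB stick 3 (new)  [load 25/37]
  26 → USB stick 4 (new)  [load 26/37]
  4 → USB stick 1  [load 25/37]
  10 → USB stick 1  [load 35/37]
  7 → USB stick 2  [load 27/37]
  27 → USB stick 5 (new)  [load 27/37]
  9 → USB stick 2  [load 36/37]
5 USB sticks opened.

5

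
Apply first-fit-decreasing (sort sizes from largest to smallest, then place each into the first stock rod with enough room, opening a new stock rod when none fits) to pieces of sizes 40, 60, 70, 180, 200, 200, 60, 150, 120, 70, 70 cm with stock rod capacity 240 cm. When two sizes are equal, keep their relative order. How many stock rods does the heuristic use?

6

Sorted descending: 200, 200, 180, 150, 120, 70, 70, 70, 60, 60, 40.
  200 → stock rod 1 (new)  [load 200/240]
  200 → stock rod 2 (new)  [load 200/240]
  180 → stock rod 3 (new)  [load 180/240]
  150 → stock rod 4 (new)  [load 150/240]
  120 → stock rod 5 (new)  [load 120/240]
  70 → stock rod 4  [load 220/240]
  70 → stock rod 5  [load 190/240]
  70 → stock rod 6 (new)  [load 70/240]
  60 → stock rod 3  [load 240/240]
  60 → stock rod 6  [load 130/240]
  40 → stock rod 1  [load 240/240]
6 stock rods opened.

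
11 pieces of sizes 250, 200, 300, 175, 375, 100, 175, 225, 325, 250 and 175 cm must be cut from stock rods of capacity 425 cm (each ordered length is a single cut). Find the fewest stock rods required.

Total = 375 + 325 + 300 + 250 + 250 + 225 + 200 + 175 + 175 + 175 + 100 = 2550 cm.
Lower bound: ⌈2550/425⌉ = 6 stock rods.
A packing using 7 stock rods:
  stock rod 1: 375 = 375
  stock rod 2: 325 + 100 = 425
  stock rod 3: 300 = 300
  stock rod 4: 250 + 175 = 425
  stock rod 5: 250 + 175 = 425
  stock rod 6: 225 + 200 = 425
  stock rod 7: 175 = 175
No arrangement into 6 stock rods stays within capacity, so 7 is optimal.

7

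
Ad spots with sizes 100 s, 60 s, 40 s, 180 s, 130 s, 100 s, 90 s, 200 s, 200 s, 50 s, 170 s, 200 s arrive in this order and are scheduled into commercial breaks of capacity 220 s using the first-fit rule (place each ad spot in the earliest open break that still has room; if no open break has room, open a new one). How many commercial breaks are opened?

8

  100 → break 1 (new)  [load 100/220]
  60 → break 1  [load 160/220]
  40 → break 1  [load 200/220]
  180 → break 2 (new)  [load 180/220]
  130 → break 3 (new)  [load 130/220]
  100 → break 4 (new)  [load 100/220]
  90 → break 3  [load 220/220]
  200 → break 5 (new)  [load 200/220]
  200 → break 6 (new)  [load 200/220]
  50 → break 4  [load 150/220]
  170 → break 7 (new)  [load 170/220]
  200 → break 8 (new)  [load 200/220]
8 commercial breaks opened.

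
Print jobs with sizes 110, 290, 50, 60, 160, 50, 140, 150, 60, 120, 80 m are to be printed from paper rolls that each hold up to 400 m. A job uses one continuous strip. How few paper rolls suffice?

Total = 290 + 160 + 150 + 140 + 120 + 110 + 80 + 60 + 60 + 50 + 50 = 1270 m.
Lower bound: ⌈1270/400⌉ = 4 paper rolls.
A packing using 4 paper rolls:
  roll 1: 290 + 110 = 400
  roll 2: 160 + 150 + 80 = 390
  roll 3: 140 + 120 + 60 + 60 = 380
  roll 4: 50 + 50 = 100
This matches the lower bound, so 4 is optimal.

4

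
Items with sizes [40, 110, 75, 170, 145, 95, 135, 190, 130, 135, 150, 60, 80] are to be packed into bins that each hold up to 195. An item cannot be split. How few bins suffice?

Total = 190 + 170 + 150 + 145 + 135 + 135 + 130 + 110 + 95 + 80 + 75 + 60 + 40 = 1515.
Lower bound: ⌈1515/195⌉ = 8 bins.
A packing using 9 bins:
  bin 1: 190 = 190
  bin 2: 170 = 170
  bin 3: 150 + 40 = 190
  bin 4: 145 = 145
  bin 5: 135 + 60 = 195
  bin 6: 135 = 135
  bin 7: 130 = 130
  bin 8: 110 + 80 = 190
  bin 9: 95 + 75 = 170
No arrangement into 8 bins stays within capacity, so 9 is optimal.

9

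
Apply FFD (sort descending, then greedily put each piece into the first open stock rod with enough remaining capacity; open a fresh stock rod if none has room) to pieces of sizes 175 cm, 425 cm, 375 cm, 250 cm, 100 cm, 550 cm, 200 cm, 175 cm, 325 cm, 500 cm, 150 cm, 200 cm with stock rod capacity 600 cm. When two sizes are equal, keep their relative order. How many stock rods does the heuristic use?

Sorted descending: 550, 500, 425, 375, 325, 250, 200, 200, 175, 175, 150, 100.
  550 → stock rod 1 (new)  [load 550/600]
  500 → stock rod 2 (new)  [load 500/600]
  425 → stock rod 3 (new)  [load 425/600]
  375 → stock rod 4 (new)  [load 375/600]
  325 → stock rod 5 (new)  [load 325/600]
  250 → stock rod 5  [load 575/600]
  200 → stock rod 4  [load 575/600]
  200 → stock rod 6 (new)  [load 200/600]
  175 → stock rod 3  [load 600/600]
  175 → stock rod 6  [load 375/600]
  150 → stock rod 6  [load 525/600]
  100 → stock rod 2  [load 600/600]
6 stock rods opened.

6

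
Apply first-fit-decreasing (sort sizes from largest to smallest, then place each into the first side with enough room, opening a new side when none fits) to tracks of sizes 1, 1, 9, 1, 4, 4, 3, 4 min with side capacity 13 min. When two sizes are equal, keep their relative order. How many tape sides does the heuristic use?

3

Sorted descending: 9, 4, 4, 4, 3, 1, 1, 1.
  9 → side 1 (new)  [load 9/13]
  4 → side 1  [load 13/13]
  4 → side 2 (new)  [load 4/13]
  4 → side 2  [load 8/13]
  3 → side 2  [load 11/13]
  1 → side 2  [load 12/13]
  1 → side 2  [load 13/13]
  1 → side 3 (new)  [load 1/13]
3 tape sides opened.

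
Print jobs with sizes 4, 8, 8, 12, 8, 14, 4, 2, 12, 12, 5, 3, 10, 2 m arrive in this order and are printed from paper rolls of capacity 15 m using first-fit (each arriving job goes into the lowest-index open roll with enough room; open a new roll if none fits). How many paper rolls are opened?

  4 → roll 1 (new)  [load 4/15]
  8 → roll 1  [load 12/15]
  8 → roll 2 (new)  [load 8/15]
  12 → roll 3 (new)  [load 12/15]
  8 → roll 4 (new)  [load 8/15]
  14 → roll 5 (new)  [load 14/15]
  4 → roll 2  [load 12/15]
  2 → roll 1  [load 14/15]
  12 → roll 6 (new)  [load 12/15]
  12 → roll 7 (new)  [load 12/15]
  5 → roll 4  [load 13/15]
  3 → roll 2  [load 15/15]
  10 → roll 8 (new)  [load 10/15]
  2 → roll 3  [load 14/15]
8 paper rolls opened.

8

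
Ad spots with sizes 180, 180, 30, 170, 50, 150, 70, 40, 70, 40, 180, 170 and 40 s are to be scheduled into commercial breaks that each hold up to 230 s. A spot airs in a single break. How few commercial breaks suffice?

7

Total = 180 + 180 + 180 + 170 + 170 + 150 + 70 + 70 + 50 + 40 + 40 + 40 + 30 = 1370 s.
Lower bound: ⌈1370/230⌉ = 6 commercial breaks.
A packing using 7 commercial breaks:
  break 1: 180 + 50 = 230
  break 2: 180 + 40 = 220
  break 3: 180 + 40 = 220
  break 4: 170 + 40 = 210
  break 5: 170 + 30 = 200
  break 6: 150 + 70 = 220
  break 7: 70 = 70
No arrangement into 6 commercial breaks stays within capacity, so 7 is optimal.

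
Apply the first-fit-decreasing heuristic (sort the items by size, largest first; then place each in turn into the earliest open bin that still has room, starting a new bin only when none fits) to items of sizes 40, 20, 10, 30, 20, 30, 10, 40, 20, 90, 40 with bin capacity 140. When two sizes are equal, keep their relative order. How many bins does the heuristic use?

3

Sorted descending: 90, 40, 40, 40, 30, 30, 20, 20, 20, 10, 10.
  90 → bin 1 (new)  [load 90/140]
  40 → bin 1  [load 130/140]
  40 → bin 2 (new)  [load 40/140]
  40 → bin 2  [load 80/140]
  30 → bin 2  [load 110/140]
  30 → bin 2  [load 140/140]
  20 → bin 3 (new)  [load 20/140]
  20 → bin 3  [load 40/140]
  20 → bin 3  [load 60/140]
  10 → bin 1  [load 140/140]
  10 → bin 3  [load 70/140]
3 bins opened.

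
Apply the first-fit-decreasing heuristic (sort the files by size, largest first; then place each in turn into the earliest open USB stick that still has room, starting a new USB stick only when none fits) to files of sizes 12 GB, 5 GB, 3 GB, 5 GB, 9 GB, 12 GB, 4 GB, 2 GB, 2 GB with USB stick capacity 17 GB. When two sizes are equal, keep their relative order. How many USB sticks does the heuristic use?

4

Sorted descending: 12, 12, 9, 5, 5, 4, 3, 2, 2.
  12 → USB stick 1 (new)  [load 12/17]
  12 → USB stick 2 (new)  [load 12/17]
  9 → USB stick 3 (new)  [load 9/17]
  5 → USB stick 1  [load 17/17]
  5 → USB stick 2  [load 17/17]
  4 → USB stick 3  [load 13/17]
  3 → USB stick 3  [load 16/17]
  2 → USB stick 4 (new)  [load 2/17]
  2 → USB stick 4  [load 4/17]
4 USB sticks opened.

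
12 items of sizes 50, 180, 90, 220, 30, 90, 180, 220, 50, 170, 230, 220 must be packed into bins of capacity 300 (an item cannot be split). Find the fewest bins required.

7

Total = 230 + 220 + 220 + 220 + 180 + 180 + 170 + 90 + 90 + 50 + 50 + 30 = 1730.
Lower bound: ⌈1730/300⌉ = 6 bins.
Also, 7 items each exceed 150, and no two of those can share a bin, so at least 7 bins are needed.
A packing using 7 bins:
  bin 1: 230 + 50 = 280
  bin 2: 220 + 50 + 30 = 300
  bin 3: 220 = 220
  bin 4: 220 = 220
  bin 5: 180 + 90 = 270
  bin 6: 180 + 90 = 270
  bin 7: 170 = 170
This matches the lower bound, so 7 is optimal.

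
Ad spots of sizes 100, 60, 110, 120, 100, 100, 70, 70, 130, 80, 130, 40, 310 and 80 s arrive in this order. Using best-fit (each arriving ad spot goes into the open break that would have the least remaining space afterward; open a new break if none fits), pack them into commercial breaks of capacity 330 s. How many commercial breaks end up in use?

  100 → break 1 (new)  [load 100/330]
  60 → break 1  [load 160/330]
  110 → break 1  [load 270/330]
  120 → break 2 (new)  [load 120/330]
  100 → break 2  [load 220/330]
  100 → break 2  [load 320/330]
  70 → break 3 (new)  [load 70/330]
  70 → break 3  [load 140/330]
  130 → break 3  [load 270/330]
  80 → break 4 (new)  [load 80/330]
  130 → break 4  [load 210/330]
  40 → break 1  [load 310/330]
  310 → break 5 (new)  [load 310/330]
  80 → break 4  [load 290/330]
5 commercial breaks opened.

5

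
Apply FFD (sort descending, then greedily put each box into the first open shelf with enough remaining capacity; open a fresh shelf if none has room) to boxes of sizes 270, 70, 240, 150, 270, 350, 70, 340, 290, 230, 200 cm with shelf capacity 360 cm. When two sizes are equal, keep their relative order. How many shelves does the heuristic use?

8

Sorted descending: 350, 340, 290, 270, 270, 240, 230, 200, 150, 70, 70.
  350 → shelf 1 (new)  [load 350/360]
  340 → shelf 2 (new)  [load 340/360]
  290 → shelf 3 (new)  [load 290/360]
  270 → shelf 4 (new)  [load 270/360]
  270 → shelf 5 (new)  [load 270/360]
  240 → shelf 6 (new)  [load 240/360]
  230 → shelf 7 (new)  [load 230/360]
  200 → shelf 8 (new)  [load 200/360]
  150 → shelf 8  [load 350/360]
  70 → shelf 3  [load 360/360]
  70 → shelf 4  [load 340/360]
8 shelves opened.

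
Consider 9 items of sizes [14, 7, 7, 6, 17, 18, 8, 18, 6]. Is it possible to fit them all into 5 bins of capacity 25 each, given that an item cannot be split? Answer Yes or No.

Yes

A valid assignment using 5 bins:
  bin 1: 18 + 7 = 25
  bin 2: 18 + 7 = 25
  bin 3: 17 + 8 = 25
  bin 4: 14 + 6 = 20
  bin 5: 6 = 6
Every load is within 25, so 5 bins suffice.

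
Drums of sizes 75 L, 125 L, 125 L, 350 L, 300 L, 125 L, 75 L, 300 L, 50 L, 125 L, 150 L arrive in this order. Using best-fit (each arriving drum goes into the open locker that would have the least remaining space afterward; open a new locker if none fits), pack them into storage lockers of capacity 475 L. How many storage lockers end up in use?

  75 → locker 1 (new)  [load 75/475]
  125 → locker 1  [load 200/475]
  125 → locker 1  [load 325/475]
  350 → locker 2 (new)  [load 350/475]
  300 → locker 3 (new)  [load 300/475]
  125 → locker 2  [load 475/475]
  75 → locker 1  [load 400/475]
  300 → locker 4 (new)  [load 300/475]
  50 → locker 1  [load 450/475]
  125 → locker 3  [load 425/475]
  150 → locker 4  [load 450/475]
4 storage lockers opened.

4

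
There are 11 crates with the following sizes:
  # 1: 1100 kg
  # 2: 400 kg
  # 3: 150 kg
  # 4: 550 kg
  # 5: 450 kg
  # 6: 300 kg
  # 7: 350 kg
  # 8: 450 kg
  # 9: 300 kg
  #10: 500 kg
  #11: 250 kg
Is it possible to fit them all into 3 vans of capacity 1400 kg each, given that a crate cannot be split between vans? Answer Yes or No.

No

Total = 4800 kg; ⌈4800/1400⌉ = 4.
At least 4 vans are required, but only 3 are allowed.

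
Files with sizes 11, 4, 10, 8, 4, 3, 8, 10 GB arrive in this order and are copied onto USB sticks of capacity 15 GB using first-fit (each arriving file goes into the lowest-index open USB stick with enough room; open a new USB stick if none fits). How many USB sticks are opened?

5

  11 → USB stick 1 (new)  [load 11/15]
  4 → USB stick 1  [load 15/15]
  10 → USB stick 2 (new)  [load 10/15]
  8 → USB stick 3 (new)  [load 8/15]
  4 → USB stick 2  [load 14/15]
  3 → USB stick 3  [load 11/15]
  8 → USB stick 4 (new)  [load 8/15]
  10 → USB stick 5 (new)  [load 10/15]
5 USB sticks opened.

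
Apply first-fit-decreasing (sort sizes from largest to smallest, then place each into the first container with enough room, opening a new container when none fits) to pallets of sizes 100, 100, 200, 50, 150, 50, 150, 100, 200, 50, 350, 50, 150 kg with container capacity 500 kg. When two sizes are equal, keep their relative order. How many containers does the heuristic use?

4

Sorted descending: 350, 200, 200, 150, 150, 150, 100, 100, 100, 50, 50, 50, 50.
  350 → container 1 (new)  [load 350/500]
  200 → container 2 (new)  [load 200/500]
  200 → container 2  [load 400/500]
  150 → container 1  [load 500/500]
  150 → container 3 (new)  [load 150/500]
  150 → container 3  [load 300/500]
  100 → container 2  [load 500/500]
  100 → container 3  [load 400/500]
  100 → container 3  [load 500/500]
  50 → container 4 (new)  [load 50/500]
  50 → container 4  [load 100/500]
  50 → container 4  [load 150/500]
  50 → container 4  [load 200/500]
4 containers opened.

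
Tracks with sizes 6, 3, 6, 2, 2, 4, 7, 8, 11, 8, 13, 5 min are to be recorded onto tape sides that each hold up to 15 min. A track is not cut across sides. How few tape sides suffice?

Total = 13 + 11 + 8 + 8 + 7 + 6 + 6 + 5 + 4 + 3 + 2 + 2 = 75 min.
Lower bound: ⌈75/15⌉ = 5 tape sides.
A packing using 5 tape sides:
  side 1: 13 + 2 = 15
  side 2: 11 + 4 = 15
  side 3: 8 + 7 = 15
  side 4: 8 + 5 + 2 = 15
  side 5: 6 + 6 + 3 = 15
This matches the lower bound, so 5 is optimal.

5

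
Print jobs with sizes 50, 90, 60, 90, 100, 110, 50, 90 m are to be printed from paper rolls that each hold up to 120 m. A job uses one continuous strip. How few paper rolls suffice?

7

Total = 110 + 100 + 90 + 90 + 90 + 60 + 50 + 50 = 640 m.
Lower bound: ⌈640/120⌉ = 6 paper rolls.
A packing using 7 paper rolls:
  roll 1: 110 = 110
  roll 2: 100 = 100
  roll 3: 90 = 90
  roll 4: 90 = 90
  roll 5: 90 = 90
  roll 6: 60 + 50 = 110
  roll 7: 50 = 50
No arrangement into 6 paper rolls stays within capacity, so 7 is optimal.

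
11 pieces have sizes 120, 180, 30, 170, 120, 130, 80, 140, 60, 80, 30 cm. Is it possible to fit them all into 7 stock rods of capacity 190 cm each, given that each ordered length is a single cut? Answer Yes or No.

A valid assignment using 7 stock rods:
  stock rod 1: 180 = 180
  stock rod 2: 170 = 170
  stock rod 3: 140 + 30 = 170
  stock rod 4: 130 + 60 = 190
  stock rod 5: 120 + 30 = 150
  stock rod 6: 120 = 120
  stock rod 7: 80 + 80 = 160
Every load is within 190 cm, so 7 stock rods suffice.

Yes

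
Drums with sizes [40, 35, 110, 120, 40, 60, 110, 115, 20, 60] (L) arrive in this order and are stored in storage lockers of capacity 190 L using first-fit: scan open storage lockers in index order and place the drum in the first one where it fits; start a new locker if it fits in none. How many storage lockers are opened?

  40 → locker 1 (new)  [load 40/190]
  35 → locker 1  [load 75/190]
  110 → locker 1  [load 185/190]
  120 → locker 2 (new)  [load 120/190]
  40 → locker 2  [load 160/190]
  60 → locker 3 (new)  [load 60/190]
  110 → locker 3  [load 170/190]
  115 → locker 4 (new)  [load 115/190]
  20 → locker 2  [load 180/190]
  60 → locker 4  [load 175/190]
4 storage lockers opened.

4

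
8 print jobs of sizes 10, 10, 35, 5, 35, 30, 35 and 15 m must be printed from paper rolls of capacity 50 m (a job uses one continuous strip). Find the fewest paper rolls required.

Total = 35 + 35 + 35 + 30 + 15 + 10 + 10 + 5 = 175 m.
Lower bound: ⌈175/50⌉ = 4 paper rolls.
A packing using 4 paper rolls:
  roll 1: 35 + 15 = 50
  roll 2: 35 + 10 + 5 = 50
  roll 3: 35 + 10 = 45
  roll 4: 30 = 30
This matches the lower bound, so 4 is optimal.

4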